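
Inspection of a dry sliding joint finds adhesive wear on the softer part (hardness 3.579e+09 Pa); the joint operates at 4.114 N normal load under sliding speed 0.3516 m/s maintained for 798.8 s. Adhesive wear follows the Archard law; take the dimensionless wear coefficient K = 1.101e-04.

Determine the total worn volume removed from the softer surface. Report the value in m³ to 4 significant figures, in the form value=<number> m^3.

value=3.554e-11 m^3

Each operation maintains full precision — intermediate values appear rounded; a lone final rounding: four significant digits.
Distance covered L = v·t = 0.3516 m/s × 798.8 s = 280.9 m.
As SI base values: W = 4.114 N, H = 3.579e+09 Pa, K = 1.101e-04.
Archard relation: V = K·W·L/H = 1.101e-04 · 4.114 · 280.9 / 3.579e+09 = 3.554e-11 m³.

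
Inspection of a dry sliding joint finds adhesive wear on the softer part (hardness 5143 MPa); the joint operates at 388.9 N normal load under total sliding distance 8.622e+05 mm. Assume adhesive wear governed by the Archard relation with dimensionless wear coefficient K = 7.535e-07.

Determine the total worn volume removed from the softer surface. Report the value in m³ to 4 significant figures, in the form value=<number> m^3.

value=4.913e-11 m^3

The intermediates are printed rounded, and all working math holds full float precision — one last rounding to four significant digits.
Sliding distance L = 8.622e+05 mm = 862.2 m.
Hardness H = 5143 MPa = 5.143e+09 Pa.
Collected in SI base units: W = 388.9 N, H = 5.143e+09 Pa, K = 7.535e-07.
Wear volume V = K·W·L/H = 7.535e-07 · 388.9 · 862.2 / 5.143e+09 = 4.913e-11 m³.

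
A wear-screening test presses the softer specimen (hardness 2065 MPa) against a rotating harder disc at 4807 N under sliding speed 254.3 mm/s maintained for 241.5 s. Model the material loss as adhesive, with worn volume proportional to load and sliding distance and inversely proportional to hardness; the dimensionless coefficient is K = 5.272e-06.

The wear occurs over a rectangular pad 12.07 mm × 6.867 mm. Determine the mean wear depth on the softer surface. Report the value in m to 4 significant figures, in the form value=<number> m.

value=9.093e-06 m

Intermediate values are displayed rounded — all arithmetic carries full float precision. Rounded once at the end: four significant figures.
Sliding speed v = 254.3 mm/s = 0.2543 m/s. Path length L = v·t = 0.2543 m/s × 241.5 s = 61.41 m.
Hardness H = 2065 MPa = 2.065e+09 Pa.
Pad sides 12.07 mm × 6.867 mm = 0.01207 m × 0.006867 m. Contact area A = 0.01207 m × 0.006867 m = 8.288e-05 m².
In SI base units: W = 4807 N, H = 2.065e+09 Pa, K = 5.272e-06.
Worn volume V = K·W·L/H = 5.272e-06 · 4807 · 61.41 / 2.065e+09 = 7.537e-10 m³.
Wear depth h = V/A = 7.537e-10 / 8.288e-05 = 9.093e-06 m.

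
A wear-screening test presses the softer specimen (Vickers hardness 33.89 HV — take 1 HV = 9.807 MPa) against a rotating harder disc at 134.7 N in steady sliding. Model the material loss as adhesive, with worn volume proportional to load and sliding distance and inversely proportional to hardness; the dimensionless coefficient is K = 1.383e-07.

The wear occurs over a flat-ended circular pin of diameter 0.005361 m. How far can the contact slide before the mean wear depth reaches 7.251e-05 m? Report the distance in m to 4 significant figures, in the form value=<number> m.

Intermediates are displayed rounded, and each operation runs at full float precision; rounded just once: 4 significant figures.
Convert: Hardness H = 33.89 HV × 9.807 MPa/HV = 332.4 MPa = 3.324e+08 Pa.
Convert: Contact area A = π·d²/4 = π·(0.005361 m)²/4 = 2.257e-05 m².
Restated in SI base units: W = 134.7 N, H = 3.324e+08 Pa, K = 1.383e-07.
Permissible volume V_lim = h_lim·A = 7.251e-05 · 2.257e-05 = 1.637e-09 m³.
Sliding life L = V_lim·H/(K·W) = 1.637e-09 · 3.324e+08 / (1.383e-07 · 134.7) = 2.920e+04 m.

value=2.920e+04 m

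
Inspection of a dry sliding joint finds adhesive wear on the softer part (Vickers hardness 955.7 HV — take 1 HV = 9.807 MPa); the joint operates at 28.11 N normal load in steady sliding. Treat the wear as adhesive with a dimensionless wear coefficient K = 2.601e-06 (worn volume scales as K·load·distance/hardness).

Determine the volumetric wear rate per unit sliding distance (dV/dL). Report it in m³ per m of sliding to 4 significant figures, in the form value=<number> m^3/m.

Each operation runs at exact precision — the intermediates are shown rounded. Rounded once at the end: four significant figures.
Hardness H = 955.7 HV × 9.807 MPa/HV = 9373 MPa = 9.373e+09 Pa.
SI base units throughout: W = 28.11 N, H = 9.373e+09 Pa, K = 2.601e-06.
The wear rate dV/dL = K·W/H — distance-free: 2.601e-06 · 28.11 / 9.373e+09 = 7.801e-15 m³/m.

value=7.801e-15 m^3/m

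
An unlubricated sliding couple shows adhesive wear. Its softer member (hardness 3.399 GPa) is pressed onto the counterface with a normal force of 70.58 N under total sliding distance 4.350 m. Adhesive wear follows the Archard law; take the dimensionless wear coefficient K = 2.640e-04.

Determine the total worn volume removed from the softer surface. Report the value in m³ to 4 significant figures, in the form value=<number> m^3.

value=2.385e-11 m^3

Intermediates are shown rounded — all working math runs at full float precision — rounded just once: four significant figures.
Convert: Hardness H = 3.399 GPa = 3.399e+09 Pa.
Restated in SI base units: W = 70.58 N, H = 3.399e+09 Pa, K = 2.640e-04.
By Archard's law, V = K·W·L/H = 2.640e-04 · 70.58 · 4.350 / 3.399e+09 = 2.385e-11 m³.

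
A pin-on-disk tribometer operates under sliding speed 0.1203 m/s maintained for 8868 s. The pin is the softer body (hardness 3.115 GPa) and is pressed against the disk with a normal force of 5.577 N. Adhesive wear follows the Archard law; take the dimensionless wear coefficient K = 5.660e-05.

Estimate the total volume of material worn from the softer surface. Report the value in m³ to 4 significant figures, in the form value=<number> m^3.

value=1.081e-10 m^3

Intermediate values are displayed rounded. All working math maintains exact precision — one final rounding to four significant digits.
Path length L = v·t = 0.1203 m/s × 8868 s = 1067 m.
Hardness H = 3.115 GPa = 3.115e+09 Pa.
As SI base values: W = 5.577 N, H = 3.115e+09 Pa, K = 5.660e-05.
Archard relation: V = K·W·L/H = 5.660e-05 · 5.577 · 1067 / 3.115e+09 = 1.081e-10 m³.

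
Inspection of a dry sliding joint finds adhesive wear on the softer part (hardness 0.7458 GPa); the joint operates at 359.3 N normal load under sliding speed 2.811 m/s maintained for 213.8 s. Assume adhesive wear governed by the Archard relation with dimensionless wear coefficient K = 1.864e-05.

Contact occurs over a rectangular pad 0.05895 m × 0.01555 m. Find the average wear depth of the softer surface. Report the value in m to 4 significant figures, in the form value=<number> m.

value=5.888e-06 m

The intermediates appear rounded. All arithmetic carries full float precision; one last rounding, at 4 significant figures.
Path length L = v·t = 2.811 m/s × 213.8 s = 601.0 m.
Hardness H = 0.7458 GPa = 7.458e+08 Pa.
Contact area A = 0.05895 m × 0.01555 m = 9.167e-04 m².
SI base units throughout: W = 359.3 N, H = 7.458e+08 Pa, K = 1.864e-05.
Volume removed: V = K·W·L/H = 1.864e-05 · 359.3 · 601.0 / 7.458e+08 = 5.397e-09 m³.
Average depth h = V/A = 5.397e-09 / 9.167e-04 = 5.888e-06 m.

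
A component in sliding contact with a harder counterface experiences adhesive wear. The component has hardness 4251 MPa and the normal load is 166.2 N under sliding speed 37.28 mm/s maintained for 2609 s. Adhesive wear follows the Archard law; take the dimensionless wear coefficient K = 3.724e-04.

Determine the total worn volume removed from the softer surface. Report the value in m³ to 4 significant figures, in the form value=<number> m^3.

value=1.416e-09 m^3

Intermediates are displayed rounded, and the algebra carries full precision; one last rounding to 4 significant figures.
Sliding speed v = 37.28 mm/s = 0.03728 m/s. Sliding distance L = v·t = 0.03728 m/s × 2609 s = 97.26 m.
Hardness H = 4251 MPa = 4.251e+09 Pa.
SI base units throughout: W = 166.2 N, H = 4.251e+09 Pa, K = 3.724e-04.
Worn volume V = K·W·L/H = 3.724e-04 · 166.2 · 97.26 / 4.251e+09 = 1.416e-09 m³.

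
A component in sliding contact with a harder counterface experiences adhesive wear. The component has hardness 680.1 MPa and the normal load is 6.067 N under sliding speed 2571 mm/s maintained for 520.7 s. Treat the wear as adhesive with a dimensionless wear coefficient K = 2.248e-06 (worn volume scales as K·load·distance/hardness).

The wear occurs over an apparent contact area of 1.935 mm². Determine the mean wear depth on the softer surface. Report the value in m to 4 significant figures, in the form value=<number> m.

value=1.387e-05 m

Every step runs at full precision; intermediate values are printed rounded, and one last rounding, at 4 significant digits.
Sliding speed v = 2571 mm/s = 2.571 m/s. Distance covered L = v·t = 2.571 m/s × 520.7 s = 1339 m.
Hardness H = 680.1 MPa = 6.801e+08 Pa.
Contact area A = 1.935 mm² = 1.935e-06 m².
Working in SI base units: W = 6.067 N, H = 6.801e+08 Pa, K = 2.248e-06.
Wear volume V = K·W·L/H = 2.248e-06 · 6.067 · 1339 / 6.801e+08 = 2.685e-11 m³.
Wear depth h = V/A = 2.685e-11 / 1.935e-06 = 1.387e-05 m.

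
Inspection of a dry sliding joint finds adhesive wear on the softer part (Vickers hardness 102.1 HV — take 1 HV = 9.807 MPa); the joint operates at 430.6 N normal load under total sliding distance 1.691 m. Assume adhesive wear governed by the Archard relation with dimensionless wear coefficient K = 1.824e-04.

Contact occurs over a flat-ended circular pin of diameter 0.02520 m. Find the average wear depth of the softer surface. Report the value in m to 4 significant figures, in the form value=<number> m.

Printed values are rounded — the algebra carries full precision. Rounded once at the end: 4 significant digits.
Convert: Hardness H = 102.1 HV × 9.807 MPa/HV = 1001 MPa = 1.001e+09 Pa.
Convert: Contact area A = π·d²/4 = π·(0.02520 m)²/4 = 4.988e-04 m².
Working in SI base units: W = 430.6 N, H = 1.001e+09 Pa, K = 1.824e-04.
Worn volume V = K·W·L/H = 1.824e-04 · 430.6 · 1.691 / 1.001e+09 = 1.326e-10 m³.
Depth of wear h = V/A = 1.326e-10 / 4.988e-04 = 2.659e-07 m.

value=2.659e-07 m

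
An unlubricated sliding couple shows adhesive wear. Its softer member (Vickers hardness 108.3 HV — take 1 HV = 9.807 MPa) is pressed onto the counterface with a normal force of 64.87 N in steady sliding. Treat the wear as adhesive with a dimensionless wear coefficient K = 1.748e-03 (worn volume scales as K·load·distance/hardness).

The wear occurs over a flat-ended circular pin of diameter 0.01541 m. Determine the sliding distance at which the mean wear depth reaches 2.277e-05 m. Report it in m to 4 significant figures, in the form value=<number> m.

value=39.78 m

All working math maintains exact precision; intermediate values are printed rounded. Rounded just once, at four significant digits.
Convert: Hardness H = 108.3 HV × 9.807 MPa/HV = 1062 MPa = 1.062e+09 Pa.
Convert: Contact area A = π·d²/4 = π·(0.01541 m)²/4 = 1.865e-04 m².
Restated in SI base units: W = 64.87 N, H = 1.062e+09 Pa, K = 1.748e-03.
Wearable volume V_lim = h_lim·A = 2.277e-05 · 1.865e-04 = 4.247e-09 m³.
Inverting, life L = V_lim·H/(K·W) = 4.247e-09 · 1.062e+09 / (1.748e-03 · 64.87) = 39.78 m.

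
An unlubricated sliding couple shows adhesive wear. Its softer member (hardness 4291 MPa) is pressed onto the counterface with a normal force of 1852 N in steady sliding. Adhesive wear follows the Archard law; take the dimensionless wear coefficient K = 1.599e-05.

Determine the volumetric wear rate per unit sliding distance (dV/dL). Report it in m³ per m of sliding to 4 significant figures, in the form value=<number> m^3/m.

The intermediates are displayed rounded. The computation carries exact precision, and a single final rounding: 4 significant digits.
Hardness H = 4291 MPa = 4.291e+09 Pa.
In SI base units: W = 1852 N, H = 4.291e+09 Pa, K = 1.599e-05.
Rate of wear dV/dL = K·W/H: 1.599e-05 · 1852 / 4.291e+09 = 6.901e-12 m³/m.

value=6.901e-12 m^3/m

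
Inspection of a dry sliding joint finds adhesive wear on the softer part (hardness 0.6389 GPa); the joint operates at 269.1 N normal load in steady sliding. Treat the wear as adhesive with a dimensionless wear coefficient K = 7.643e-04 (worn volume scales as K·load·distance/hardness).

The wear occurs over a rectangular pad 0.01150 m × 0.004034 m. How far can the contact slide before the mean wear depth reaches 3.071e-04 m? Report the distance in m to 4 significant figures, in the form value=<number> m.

Every step carries full float precision, and intermediate values are printed rounded; one last rounding: four significant figures.
Hardness H = 0.6389 GPa = 6.389e+08 Pa.
Contact area A = 0.01150 m × 0.004034 m = 4.639e-05 m².
Restated in SI base units: W = 269.1 N, H = 6.389e+08 Pa, K = 7.643e-04.
Wearable volume V_lim = h_lim·A = 3.071e-04 · 4.639e-05 = 1.425e-08 m³.
Inverting, life L = V_lim·H/(K·W) = 1.425e-08 · 6.389e+08 / (7.643e-04 · 269.1) = 44.26 m.

value=44.26 m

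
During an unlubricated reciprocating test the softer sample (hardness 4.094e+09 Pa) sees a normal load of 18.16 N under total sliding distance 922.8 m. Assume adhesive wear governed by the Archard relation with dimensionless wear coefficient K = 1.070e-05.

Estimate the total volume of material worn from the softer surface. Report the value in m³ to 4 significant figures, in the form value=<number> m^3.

value=4.380e-11 m^3

Intermediate values appear rounded; every step runs at full float precision; a single final rounding: four significant digits.
In SI base units, W = 18.16 N, H = 4.094e+09 Pa, K = 1.070e-05.
The Archard volume V = K·W·L/H = 1.070e-05 · 18.16 · 922.8 / 4.094e+09 = 4.380e-11 m³.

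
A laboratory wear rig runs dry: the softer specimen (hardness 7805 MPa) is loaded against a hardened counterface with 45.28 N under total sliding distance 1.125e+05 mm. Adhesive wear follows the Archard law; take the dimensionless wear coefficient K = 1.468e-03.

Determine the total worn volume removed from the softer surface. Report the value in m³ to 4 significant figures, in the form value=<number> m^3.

value=9.581e-10 m^3

The computation runs at full float precision. Displayed values are rounded; rounded once at the end, at 4 significant figures.
The distance L = 1.125e+05 mm = 112.5 m.
Hardness H = 7805 MPa = 7.805e+09 Pa.
As SI base values: W = 45.28 N, H = 7.805e+09 Pa, K = 1.468e-03.
Worn volume V = K·W·L/H = 1.468e-03 · 45.28 · 112.5 / 7.805e+09 = 9.581e-10 m³.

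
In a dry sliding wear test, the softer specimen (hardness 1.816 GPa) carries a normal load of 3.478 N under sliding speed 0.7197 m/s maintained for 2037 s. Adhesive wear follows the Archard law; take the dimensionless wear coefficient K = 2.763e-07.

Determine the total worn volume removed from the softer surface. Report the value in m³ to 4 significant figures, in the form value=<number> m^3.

Each operation holds full float precision. The intermediates are printed rounded — a lone final rounding: 4 significant digits.
Total distance L = v·t = 0.7197 m/s × 2037 s = 1466 m.
Hardness H = 1.816 GPa = 1.816e+09 Pa.
Restated in SI base units: W = 3.478 N, H = 1.816e+09 Pa, K = 2.763e-07.
Worn volume V = K·W·L/H = 2.763e-07 · 3.478 · 1466 / 1.816e+09 = 7.758e-13 m³.

value=7.758e-13 m^3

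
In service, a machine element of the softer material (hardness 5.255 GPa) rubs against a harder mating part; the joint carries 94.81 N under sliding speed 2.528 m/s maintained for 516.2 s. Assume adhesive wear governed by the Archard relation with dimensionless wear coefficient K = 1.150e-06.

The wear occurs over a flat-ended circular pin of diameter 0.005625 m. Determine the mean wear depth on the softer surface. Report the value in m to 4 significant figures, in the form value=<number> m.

value=1.090e-06 m

Every step keeps full precision, and intermediate values are shown rounded. Rounded once at the end, at 4 significant figures.
Convert: Path length L = v·t = 2.528 m/s × 516.2 s = 1305 m.
Convert: Hardness H = 5.255 GPa = 5.255e+09 Pa.
Convert: Contact area A = π·d²/4 = π·(0.005625 m)²/4 = 2.485e-05 m².
In SI base units: W = 94.81 N, H = 5.255e+09 Pa, K = 1.150e-06.
Wear volume V = K·W·L/H = 1.150e-06 · 94.81 · 1305 / 5.255e+09 = 2.708e-11 m³.
Average depth h = V/A = 2.708e-11 / 2.485e-05 = 1.090e-06 m.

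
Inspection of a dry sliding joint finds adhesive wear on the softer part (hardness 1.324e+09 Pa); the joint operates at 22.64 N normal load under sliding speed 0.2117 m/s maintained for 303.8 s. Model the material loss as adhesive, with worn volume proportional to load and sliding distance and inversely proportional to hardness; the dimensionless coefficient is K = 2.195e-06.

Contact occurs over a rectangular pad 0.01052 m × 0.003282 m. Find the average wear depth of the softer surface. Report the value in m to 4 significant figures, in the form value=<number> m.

Shown intermediates are rounded, and each operation maintains exact precision, and one last rounding: 4 significant digits.
Distance covered L = v·t = 0.2117 m/s × 303.8 s = 64.31 m.
Contact area A = 0.01052 m × 0.003282 m = 3.453e-05 m².
Restated in SI base units: W = 22.64 N, H = 1.324e+09 Pa, K = 2.195e-06.
By Archard's law, V = K·W·L/H = 2.195e-06 · 22.64 · 64.31 / 1.324e+09 = 2.414e-12 m³.
Mean wear depth h = V/A = 2.414e-12 / 3.453e-05 = 6.992e-08 m.

value=6.992e-08 m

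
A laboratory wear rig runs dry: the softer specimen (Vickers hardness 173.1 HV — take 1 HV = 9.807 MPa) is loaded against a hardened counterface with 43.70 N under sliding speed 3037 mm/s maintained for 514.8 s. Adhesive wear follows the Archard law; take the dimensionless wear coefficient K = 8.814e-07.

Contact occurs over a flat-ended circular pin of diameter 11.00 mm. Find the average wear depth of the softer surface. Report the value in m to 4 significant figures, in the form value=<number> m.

value=3.733e-07 m

The computation runs at full precision. Quoted intermediates are rounded. Rounded once at the end, at 4 significant digits.
Convert: Sliding speed v = 3037 mm/s = 3.037 m/s. Path length L = v·t = 3.037 m/s × 514.8 s = 1563 m.
Convert: Hardness H = 173.1 HV × 9.807 MPa/HV = 1698 MPa = 1.698e+09 Pa.
Convert: Pin diameter d = 11.00 mm = 0.01100 m. Contact area A = π·d²/4 = π·(0.01100 m)²/4 = 9.503e-05 m².
As SI base values: W = 43.70 N, H = 1.698e+09 Pa, K = 8.814e-07.
Volume removed: V = K·W·L/H = 8.814e-07 · 43.70 · 1563 / 1.698e+09 = 3.547e-11 m³.
Wear depth h = V/A = 3.547e-11 / 9.503e-05 = 3.733e-07 m.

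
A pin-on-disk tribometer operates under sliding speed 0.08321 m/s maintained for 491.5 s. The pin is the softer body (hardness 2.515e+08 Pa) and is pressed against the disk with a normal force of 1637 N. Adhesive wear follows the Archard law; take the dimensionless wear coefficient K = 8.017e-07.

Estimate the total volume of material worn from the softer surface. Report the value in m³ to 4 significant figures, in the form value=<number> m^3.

value=2.134e-10 m^3

The algebra runs at exact precision; shown intermediates are rounded, and rounded just once, at four significant figures.
Path length L = v·t = 0.08321 m/s × 491.5 s = 40.90 m.
Working in SI base units: W = 1637 N, H = 2.515e+08 Pa, K = 8.017e-07.
By Archard's law, V = K·W·L/H = 8.017e-07 · 1637 · 40.90 / 2.515e+08 = 2.134e-10 m³.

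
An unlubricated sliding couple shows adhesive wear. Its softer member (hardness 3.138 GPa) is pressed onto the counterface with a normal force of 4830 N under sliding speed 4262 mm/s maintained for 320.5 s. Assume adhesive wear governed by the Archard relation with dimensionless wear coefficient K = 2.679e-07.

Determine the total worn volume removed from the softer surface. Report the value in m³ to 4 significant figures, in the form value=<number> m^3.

value=5.633e-10 m^3

All working math keeps full precision, and intermediates are printed rounded. Rounded once at the end: four significant figures.
Sliding speed v = 4262 mm/s = 4.262 m/s. The distance L = v·t = 4.262 m/s × 320.5 s = 1366 m.
Hardness H = 3.138 GPa = 3.138e+09 Pa.
As SI base values: W = 4830 N, H = 3.138e+09 Pa, K = 2.679e-07.
By Archard's law, V = K·W·L/H = 2.679e-07 · 4830 · 1366 / 3.138e+09 = 5.633e-10 m³.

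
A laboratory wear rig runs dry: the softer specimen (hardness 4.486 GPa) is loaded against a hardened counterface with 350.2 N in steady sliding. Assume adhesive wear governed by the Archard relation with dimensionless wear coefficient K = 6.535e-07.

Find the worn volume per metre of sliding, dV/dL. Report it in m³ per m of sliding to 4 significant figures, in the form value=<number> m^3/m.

value=5.102e-14 m^3/m

Each operation runs at full float precision — displayed values are rounded, and a lone final rounding, at 4 significant figures.
Hardness H = 4.486 GPa = 4.486e+09 Pa.
In SI base units: W = 350.2 N, H = 4.486e+09 Pa, K = 6.535e-07.
The wear rate dV/dL = K·W/H (no L dependence): 6.535e-07 · 350.2 / 4.486e+09 = 5.102e-14 m³/m.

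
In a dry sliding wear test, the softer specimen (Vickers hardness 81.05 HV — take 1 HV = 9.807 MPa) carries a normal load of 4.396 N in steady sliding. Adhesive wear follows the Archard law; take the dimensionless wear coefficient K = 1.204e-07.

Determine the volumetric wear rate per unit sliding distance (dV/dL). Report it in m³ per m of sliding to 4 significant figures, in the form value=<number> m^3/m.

Intermediates are printed rounded, and the algebra runs at full float precision. Rounded once at the end, at 4 significant digits.
Convert: Hardness H = 81.05 HV × 9.807 MPa/HV = 794.9 MPa = 7.949e+08 Pa.
SI base units throughout: W = 4.396 N, H = 7.949e+08 Pa, K = 1.204e-07.
Volumetric rate dV/dL = K·W/H, so: 1.204e-07 · 4.396 / 7.949e+08 = 6.659e-16 m³/m.

value=6.659e-16 m^3/m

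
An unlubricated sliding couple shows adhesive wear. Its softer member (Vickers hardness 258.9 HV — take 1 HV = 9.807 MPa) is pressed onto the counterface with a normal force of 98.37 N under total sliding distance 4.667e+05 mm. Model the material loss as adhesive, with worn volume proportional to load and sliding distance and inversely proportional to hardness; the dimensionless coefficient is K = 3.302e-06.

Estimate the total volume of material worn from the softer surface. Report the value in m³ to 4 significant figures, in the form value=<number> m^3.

value=5.970e-11 m^3

The intermediates are printed rounded; all arithmetic maintains exact precision; a lone final rounding, at 4 significant figures.
Total distance L = 4.667e+05 mm = 466.7 m.
Hardness H = 258.9 HV × 9.807 MPa/HV = 2539 MPa = 2.539e+09 Pa.
As SI base values: W = 98.37 N, H = 2.539e+09 Pa, K = 3.302e-06.
Wear volume V = K·W·L/H = 3.302e-06 · 98.37 · 466.7 / 2.539e+09 = 5.970e-11 m³.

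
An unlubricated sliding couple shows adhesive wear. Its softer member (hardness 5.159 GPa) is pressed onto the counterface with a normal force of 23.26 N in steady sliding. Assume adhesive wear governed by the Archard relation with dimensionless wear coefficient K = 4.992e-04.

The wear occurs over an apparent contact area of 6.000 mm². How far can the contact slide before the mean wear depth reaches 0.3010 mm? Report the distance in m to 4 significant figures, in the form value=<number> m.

The computation keeps full precision, and the intermediates are printed rounded. Rounded just once: four significant figures.
Convert: Hardness H = 5.159 GPa = 5.159e+09 Pa.
Convert: Contact area A = 6.000 mm² = 6.000e-06 m².
Convert: Depth limit h_lim = 0.3010 mm = 3.010e-04 m.
Collected in SI base units: W = 23.26 N, H = 5.159e+09 Pa, K = 4.992e-04.
Limit volume V_lim = h_lim·A = 3.010e-04 · 6.000e-06 = 1.806e-09 m³.
So the life L = V_lim·H/(K·W) = 1.806e-09 · 5.159e+09 / (4.992e-04 · 23.26) = 802.4 m.

value=802.4 m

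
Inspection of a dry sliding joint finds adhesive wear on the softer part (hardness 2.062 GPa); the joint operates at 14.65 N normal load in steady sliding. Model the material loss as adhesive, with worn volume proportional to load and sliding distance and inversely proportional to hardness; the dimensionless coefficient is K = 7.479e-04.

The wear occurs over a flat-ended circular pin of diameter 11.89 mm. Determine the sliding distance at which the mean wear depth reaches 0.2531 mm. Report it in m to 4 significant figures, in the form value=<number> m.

value=5289 m

The algebra carries full float precision — intermediate values appear rounded, and a lone final rounding, at 4 significant digits.
Hardness H = 2.062 GPa = 2.062e+09 Pa.
Pin diameter d = 11.89 mm = 0.01189 m. Contact area A = π·d²/4 = π·(0.01189 m)²/4 = 1.110e-04 m².
Depth limit h_lim = 0.2531 mm = 2.531e-04 m.
In SI base units, W = 14.65 N, H = 2.062e+09 Pa, K = 7.479e-04.
Volume at the limit: V_lim = h_lim·A = 2.531e-04 · 1.110e-04 = 2.810e-08 m³.
Thus life L = V_lim·H/(K·W) = 2.810e-08 · 2.062e+09 / (7.479e-04 · 14.65) = 5289 m.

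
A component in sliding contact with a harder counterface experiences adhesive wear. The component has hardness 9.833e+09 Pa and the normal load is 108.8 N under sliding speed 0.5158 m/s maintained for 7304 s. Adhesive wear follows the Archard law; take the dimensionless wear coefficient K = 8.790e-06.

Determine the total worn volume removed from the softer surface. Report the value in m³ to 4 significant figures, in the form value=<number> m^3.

Every step runs at exact precision — intermediates are shown rounded — rounded just once: four significant digits.
Convert: Distance covered L = v·t = 0.5158 m/s × 7304 s = 3767 m.
Collected in SI base units: W = 108.8 N, H = 9.833e+09 Pa, K = 8.790e-06.
Volume removed: V = K·W·L/H = 8.790e-06 · 108.8 · 3767 / 9.833e+09 = 3.664e-10 m³.

value=3.664e-10 m^3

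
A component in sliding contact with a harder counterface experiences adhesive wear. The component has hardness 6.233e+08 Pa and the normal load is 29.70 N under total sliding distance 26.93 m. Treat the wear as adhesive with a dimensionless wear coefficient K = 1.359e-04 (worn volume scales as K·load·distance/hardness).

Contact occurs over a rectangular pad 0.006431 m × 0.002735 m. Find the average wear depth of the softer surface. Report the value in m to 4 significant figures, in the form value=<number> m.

value=9.915e-06 m

Displayed values are rounded, and the computation carries full precision. Rounded once at the end to four significant digits.
Contact area A = 0.006431 m × 0.002735 m = 1.759e-05 m².
As SI base values: W = 29.70 N, H = 6.233e+08 Pa, K = 1.359e-04.
By Archard's law, V = K·W·L/H = 1.359e-04 · 29.70 · 26.93 / 6.233e+08 = 1.744e-10 m³.
Wear depth h = V/A = 1.744e-10 / 1.759e-05 = 9.915e-06 m.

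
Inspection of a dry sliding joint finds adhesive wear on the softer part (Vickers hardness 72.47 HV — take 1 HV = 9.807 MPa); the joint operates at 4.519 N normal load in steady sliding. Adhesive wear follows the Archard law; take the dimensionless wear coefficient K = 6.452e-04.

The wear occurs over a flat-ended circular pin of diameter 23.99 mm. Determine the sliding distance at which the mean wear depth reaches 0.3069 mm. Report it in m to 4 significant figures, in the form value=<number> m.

The algebra carries full float precision, and intermediates are displayed rounded — one last rounding: four significant digits.
Convert: Hardness H = 72.47 HV × 9.807 MPa/HV = 710.7 MPa = 7.107e+08 Pa.
Convert: Pin diameter d = 23.99 mm = 0.02399 m. Contact area A = π·d²/4 = π·(0.02399 m)²/4 = 4.520e-04 m².
Convert: Depth limit h_lim = 0.3069 mm = 3.069e-04 m.
As SI base values: W = 4.519 N, H = 7.107e+08 Pa, K = 6.452e-04.
Permissible volume V_lim = h_lim·A = 3.069e-04 · 4.520e-04 = 1.387e-07 m³.
Inverting, life L = V_lim·H/(K·W) = 1.387e-07 · 7.107e+08 / (6.452e-04 · 4.519) = 3.381e+04 m.

value=3.381e+04 m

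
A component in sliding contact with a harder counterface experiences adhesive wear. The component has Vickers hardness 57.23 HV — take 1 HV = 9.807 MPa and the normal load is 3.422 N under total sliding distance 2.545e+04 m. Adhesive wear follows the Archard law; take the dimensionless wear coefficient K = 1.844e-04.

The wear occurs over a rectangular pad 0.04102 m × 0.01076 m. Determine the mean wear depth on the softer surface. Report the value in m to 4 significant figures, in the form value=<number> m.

value=6.483e-05 m

Each operation maintains full precision, and intermediate values are printed rounded; rounded once at the end, at four significant digits.
Convert: Hardness H = 57.23 HV × 9.807 MPa/HV = 561.3 MPa = 5.613e+08 Pa.
Convert: Contact area A = 0.04102 m × 0.01076 m = 4.414e-04 m².
Collected in SI base units: W = 3.422 N, H = 5.613e+08 Pa, K = 1.844e-04.
Apply Archard: V = K·W·L/H = 1.844e-04 · 3.422 · 2.545e+04 / 5.613e+08 = 2.861e-08 m³.
Average depth h = V/A = 2.861e-08 / 4.414e-04 = 6.483e-05 m.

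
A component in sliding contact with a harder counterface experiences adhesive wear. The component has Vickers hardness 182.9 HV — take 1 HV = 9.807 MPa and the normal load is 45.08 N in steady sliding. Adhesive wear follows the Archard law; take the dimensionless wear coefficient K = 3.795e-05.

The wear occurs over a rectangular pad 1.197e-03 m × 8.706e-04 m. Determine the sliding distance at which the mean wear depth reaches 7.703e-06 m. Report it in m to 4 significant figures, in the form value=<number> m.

value=8.416 m

The computation holds exact precision; the intermediates are displayed rounded. Rounded just once to four significant digits.
Convert: Hardness H = 182.9 HV × 9.807 MPa/HV = 1794 MPa = 1.794e+09 Pa.
Convert: Contact area A = 1.197e-03 m × 8.706e-04 m = 1.042e-06 m².
As SI base values: W = 45.08 N, H = 1.794e+09 Pa, K = 3.795e-05.
Allowed volume V_lim = h_lim·A = 7.703e-06 · 1.042e-06 = 8.027e-12 m³.
Inverting, life L = V_lim·H/(K·W) = 8.027e-12 · 1.794e+09 / (3.795e-05 · 45.08) = 8.416 m.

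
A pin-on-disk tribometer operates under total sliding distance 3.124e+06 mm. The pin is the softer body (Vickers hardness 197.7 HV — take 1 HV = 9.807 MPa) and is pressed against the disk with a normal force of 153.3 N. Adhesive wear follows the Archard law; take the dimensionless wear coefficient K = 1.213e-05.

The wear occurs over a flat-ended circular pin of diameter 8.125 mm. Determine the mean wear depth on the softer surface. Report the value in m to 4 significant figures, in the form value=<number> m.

value=5.779e-05 m

All working math carries full precision — the intermediates appear rounded — one final rounding, at four significant figures.
The distance L = 3.124e+06 mm = 3124 m.
Hardness H = 197.7 HV × 9.807 MPa/HV = 1939 MPa = 1.939e+09 Pa.
Pin diameter d = 8.125 mm = 0.008125 m. Contact area A = π·d²/4 = π·(0.008125 m)²/4 = 5.185e-05 m².
As SI base values: W = 153.3 N, H = 1.939e+09 Pa, K = 1.213e-05.
Wear volume V = K·W·L/H = 1.213e-05 · 153.3 · 3124 / 1.939e+09 = 2.996e-09 m³.
Mean wear depth h = V/A = 2.996e-09 / 5.185e-05 = 5.779e-05 m.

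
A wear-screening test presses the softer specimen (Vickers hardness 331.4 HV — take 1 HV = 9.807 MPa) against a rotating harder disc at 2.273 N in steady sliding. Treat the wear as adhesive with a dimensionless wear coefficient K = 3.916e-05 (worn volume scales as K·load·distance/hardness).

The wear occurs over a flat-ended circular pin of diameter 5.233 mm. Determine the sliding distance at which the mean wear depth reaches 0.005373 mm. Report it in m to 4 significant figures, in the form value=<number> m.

All arithmetic runs at full precision — intermediate values are displayed rounded, and a lone final rounding, at 4 significant digits.
Convert: Hardness H = 331.4 HV × 9.807 MPa/HV = 3250 MPa = 3.250e+09 Pa.
Convert: Pin diameter d = 5.233 mm = 0.005233 m. Contact area A = π·d²/4 = π·(0.005233 m)²/4 = 2.151e-05 m².
Convert: Depth limit h_lim = 0.005373 mm = 5.373e-06 m.
Expressed in SI base units: W = 2.273 N, H = 3.250e+09 Pa, K = 3.916e-05.
Limit volume V_lim = h_lim·A = 5.373e-06 · 2.151e-05 = 1.156e-10 m³.
Life L = V_lim·H/(K·W) = 1.156e-10 · 3.250e+09 / (3.916e-05 · 2.273) = 4219 m.

value=4219 m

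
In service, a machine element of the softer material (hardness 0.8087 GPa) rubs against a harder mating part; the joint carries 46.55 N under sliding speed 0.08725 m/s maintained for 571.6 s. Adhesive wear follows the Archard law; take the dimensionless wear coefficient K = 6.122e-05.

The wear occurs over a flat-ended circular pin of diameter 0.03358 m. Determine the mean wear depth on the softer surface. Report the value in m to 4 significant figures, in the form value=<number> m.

The intermediates are shown rounded — the computation maintains exact precision. Rounded just once: 4 significant figures.
Total distance L = v·t = 0.08725 m/s × 571.6 s = 49.87 m.
Hardness H = 0.8087 GPa = 8.087e+08 Pa.
Contact area A = π·d²/4 = π·(0.03358 m)²/4 = 8.856e-04 m².
In SI base units, W = 46.55 N, H = 8.087e+08 Pa, K = 6.122e-05.
The Archard volume V = K·W·L/H = 6.122e-05 · 46.55 · 49.87 / 8.087e+08 = 1.757e-10 m³.
Depth of wear h = V/A = 1.757e-10 / 8.856e-04 = 1.984e-07 m.

value=1.984e-07 m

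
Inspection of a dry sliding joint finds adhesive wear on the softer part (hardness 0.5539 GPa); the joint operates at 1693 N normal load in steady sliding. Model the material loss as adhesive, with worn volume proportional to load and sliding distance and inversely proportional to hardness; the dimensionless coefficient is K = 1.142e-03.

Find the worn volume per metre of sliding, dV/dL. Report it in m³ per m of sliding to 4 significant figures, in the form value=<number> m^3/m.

All arithmetic maintains full float precision — the intermediates are displayed rounded — one final rounding: 4 significant digits.
Convert: Hardness H = 0.5539 GPa = 5.539e+08 Pa.
Expressed in SI base units: W = 1693 N, H = 5.539e+08 Pa, K = 1.142e-03.
Wear rate dV/dL = K·W/H, so: 1.142e-03 · 1693 / 5.539e+08 = 3.491e-09 m³/m.

value=3.491e-09 m^3/m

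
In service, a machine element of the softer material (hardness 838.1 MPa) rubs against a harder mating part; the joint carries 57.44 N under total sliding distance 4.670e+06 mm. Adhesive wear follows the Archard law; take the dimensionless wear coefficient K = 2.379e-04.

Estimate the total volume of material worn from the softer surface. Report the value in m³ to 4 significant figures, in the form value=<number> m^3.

value=7.614e-08 m^3

The intermediates are printed rounded — the algebra holds exact precision — rounded just once to 4 significant figures.
The distance L = 4.670e+06 mm = 4670 m.
Hardness H = 838.1 MPa = 8.381e+08 Pa.
Expressed in SI base units: W = 57.44 N, H = 8.381e+08 Pa, K = 2.379e-04.
By Archard's law, V = K·W·L/H = 2.379e-04 · 57.44 · 4670 / 8.381e+08 = 7.614e-08 m³.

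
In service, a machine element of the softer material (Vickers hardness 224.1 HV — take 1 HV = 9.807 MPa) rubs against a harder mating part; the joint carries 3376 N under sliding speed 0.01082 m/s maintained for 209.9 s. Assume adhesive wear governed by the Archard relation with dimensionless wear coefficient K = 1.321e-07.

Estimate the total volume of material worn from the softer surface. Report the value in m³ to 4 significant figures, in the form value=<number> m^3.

Each operation carries full precision — quoted intermediates are rounded; rounded just once to four significant digits.
Path length L = v·t = 0.01082 m/s × 209.9 s = 2.271 m.
Hardness H = 224.1 HV × 9.807 MPa/HV = 2198 MPa = 2.198e+09 Pa.
As SI base values: W = 3376 N, H = 2.198e+09 Pa, K = 1.321e-07.
Archard relation: V = K·W·L/H = 1.321e-07 · 3376 · 2.271 / 2.198e+09 = 4.609e-13 m³.

value=4.609e-13 m^3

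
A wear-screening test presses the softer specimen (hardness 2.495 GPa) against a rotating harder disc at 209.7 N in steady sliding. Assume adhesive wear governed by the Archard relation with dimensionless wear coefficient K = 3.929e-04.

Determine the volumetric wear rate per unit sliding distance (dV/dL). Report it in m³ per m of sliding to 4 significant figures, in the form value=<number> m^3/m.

value=3.302e-11 m^3/m

Intermediates appear rounded, and the computation keeps full float precision; one final rounding to four significant figures.
Convert: Hardness H = 2.495 GPa = 2.495e+09 Pa.
Collected in SI base units: W = 209.7 N, H = 2.495e+09 Pa, K = 3.929e-04.
Wear rate dV/dL = K·W/H (no L dependence): 3.929e-04 · 209.7 / 2.495e+09 = 3.302e-11 m³/m.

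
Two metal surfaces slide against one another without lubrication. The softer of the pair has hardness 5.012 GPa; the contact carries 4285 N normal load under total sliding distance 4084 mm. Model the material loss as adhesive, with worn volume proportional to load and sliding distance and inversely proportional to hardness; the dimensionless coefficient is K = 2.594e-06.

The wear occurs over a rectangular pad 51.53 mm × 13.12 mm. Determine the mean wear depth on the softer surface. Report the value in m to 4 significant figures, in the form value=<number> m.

The computation carries full precision. The intermediates appear rounded, and a lone final rounding, at four significant digits.
Sliding distance L = 4084 mm = 4.084 m.
Hardness H = 5.012 GPa = 5.012e+09 Pa.
Pad sides 51.53 mm × 13.12 mm = 0.05153 m × 0.01312 m. Contact area A = 0.05153 m × 0.01312 m = 6.761e-04 m².
In SI base units, W = 4285 N, H = 5.012e+09 Pa, K = 2.594e-06.
Archard relation: V = K·W·L/H = 2.594e-06 · 4285 · 4.084 / 5.012e+09 = 9.057e-12 m³.
Depth h = V/A = 9.057e-12 / 6.761e-04 = 1.340e-08 m.

value=1.340e-08 m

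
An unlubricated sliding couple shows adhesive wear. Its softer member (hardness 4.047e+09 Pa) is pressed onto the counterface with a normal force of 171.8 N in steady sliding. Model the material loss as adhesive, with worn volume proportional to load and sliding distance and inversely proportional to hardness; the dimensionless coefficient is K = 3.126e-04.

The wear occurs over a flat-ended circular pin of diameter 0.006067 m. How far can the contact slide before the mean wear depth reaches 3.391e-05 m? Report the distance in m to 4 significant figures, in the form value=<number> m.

value=73.87 m

Intermediate values appear rounded; all arithmetic holds full precision; a single final rounding, at four significant figures.
Convert: Contact area A = π·d²/4 = π·(0.006067 m)²/4 = 2.891e-05 m².
As SI base values: W = 171.8 N, H = 4.047e+09 Pa, K = 3.126e-04.
Limit volume V_lim = h_lim·A = 3.391e-05 · 2.891e-05 = 9.803e-10 m³.
Thus life L = V_lim·H/(K·W) = 9.803e-10 · 4.047e+09 / (3.126e-04 · 171.8) = 73.87 m.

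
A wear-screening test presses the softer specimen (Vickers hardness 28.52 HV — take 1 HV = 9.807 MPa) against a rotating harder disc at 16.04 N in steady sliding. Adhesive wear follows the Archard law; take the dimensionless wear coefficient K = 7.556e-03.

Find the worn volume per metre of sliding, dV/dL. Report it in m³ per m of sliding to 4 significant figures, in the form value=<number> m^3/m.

The algebra holds full float precision. Intermediates are printed rounded — rounded just once, at 4 significant digits.
Convert: Hardness H = 28.52 HV × 9.807 MPa/HV = 279.7 MPa = 2.797e+08 Pa.
In SI base units: W = 16.04 N, H = 2.797e+08 Pa, K = 7.556e-03.
Rate of wear dV/dL = K·W/H — distance-free: 7.556e-03 · 16.04 / 2.797e+08 = 4.333e-10 m³/m.

value=4.333e-10 m^3/m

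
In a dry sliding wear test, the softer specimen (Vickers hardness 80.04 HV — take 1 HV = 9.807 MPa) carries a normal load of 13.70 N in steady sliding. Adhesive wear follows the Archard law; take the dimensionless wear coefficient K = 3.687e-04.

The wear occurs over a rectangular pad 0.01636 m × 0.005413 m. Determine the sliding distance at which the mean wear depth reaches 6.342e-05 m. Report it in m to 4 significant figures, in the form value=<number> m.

The intermediates are displayed rounded. All arithmetic runs at full float precision. Rounded once at the end, at 4 significant figures.
Hardness H = 80.04 HV × 9.807 MPa/HV = 785.0 MPa = 7.850e+08 Pa.
Contact area A = 0.01636 m × 0.005413 m = 8.856e-05 m².
Collected in SI base units: W = 13.70 N, H = 7.850e+08 Pa, K = 3.687e-04.
Allowed volume V_lim = h_lim·A = 6.342e-05 · 8.856e-05 = 5.616e-09 m³.
Life L = V_lim·H/(K·W) = 5.616e-09 · 7.850e+08 / (3.687e-04 · 13.70) = 872.8 m.

value=872.8 m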